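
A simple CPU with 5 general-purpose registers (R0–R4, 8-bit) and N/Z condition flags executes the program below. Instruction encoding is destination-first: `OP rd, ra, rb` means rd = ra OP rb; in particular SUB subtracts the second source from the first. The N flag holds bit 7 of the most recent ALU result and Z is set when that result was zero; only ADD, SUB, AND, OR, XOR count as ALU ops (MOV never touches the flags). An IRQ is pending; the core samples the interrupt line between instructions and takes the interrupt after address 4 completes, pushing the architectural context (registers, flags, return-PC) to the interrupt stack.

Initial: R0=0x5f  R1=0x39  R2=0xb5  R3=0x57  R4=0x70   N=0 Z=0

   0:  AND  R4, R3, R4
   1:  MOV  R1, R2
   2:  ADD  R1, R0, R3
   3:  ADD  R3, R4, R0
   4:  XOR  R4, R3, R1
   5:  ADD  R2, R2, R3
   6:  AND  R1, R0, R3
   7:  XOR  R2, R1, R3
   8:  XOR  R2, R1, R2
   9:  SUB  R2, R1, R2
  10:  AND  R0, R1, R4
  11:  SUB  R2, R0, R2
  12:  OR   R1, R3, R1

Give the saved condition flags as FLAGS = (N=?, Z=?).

FLAGS = (N=0, Z=0)

after  0: R0=0x5f R1=0x39 R2=0xb5 R3=0x57 R4=0x50  N=0 Z=0
after  1: R0=0x5f R1=0xb5 R2=0xb5 R3=0x57 R4=0x50  N=0 Z=0
after  2: R0=0x5f R1=0xb6 R2=0xb5 R3=0x57 R4=0x50  N=1 Z=0
after  3: R0=0x5f R1=0xb6 R2=0xb5 R3=0xaf R4=0x50  N=1 Z=0
after  4: R0=0x5f R1=0xb6 R2=0xb5 R3=0xaf R4=0x19  N=0 Z=0
-- IRQ taken; context saved, return-PC = 5 --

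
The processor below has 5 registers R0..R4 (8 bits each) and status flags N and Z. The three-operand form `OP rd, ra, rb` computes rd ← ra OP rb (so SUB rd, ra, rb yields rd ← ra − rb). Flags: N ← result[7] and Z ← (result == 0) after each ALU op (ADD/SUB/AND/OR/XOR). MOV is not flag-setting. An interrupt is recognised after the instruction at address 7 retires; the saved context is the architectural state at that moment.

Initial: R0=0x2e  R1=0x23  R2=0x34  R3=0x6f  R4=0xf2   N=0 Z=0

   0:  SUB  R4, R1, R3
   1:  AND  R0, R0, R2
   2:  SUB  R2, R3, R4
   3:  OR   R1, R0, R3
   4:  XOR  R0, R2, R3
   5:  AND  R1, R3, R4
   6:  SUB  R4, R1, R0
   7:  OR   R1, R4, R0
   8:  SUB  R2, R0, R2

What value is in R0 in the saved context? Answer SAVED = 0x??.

SAVED = 0xd4

after  0: R0=0x2e R1=0x23 R2=0x34 R3=0x6f R4=0xb4  N=1 Z=0
after  1: R0=0x24 R1=0x23 R2=0x34 R3=0x6f R4=0xb4  N=0 Z=0
after  2: R0=0x24 R1=0x23 R2=0xbb R3=0x6f R4=0xb4  N=1 Z=0
after  3: R0=0x24 R1=0x6f R2=0xbb R3=0x6f R4=0xb4  N=0 Z=0
after  4: R0=0xd4 R1=0x6f R2=0xbb R3=0x6f R4=0xb4  N=1 Z=0
after  5: R0=0xd4 R1=0x24 R2=0xbb R3=0x6f R4=0xb4  N=0 Z=0
after  6: R0=0xd4 R1=0x24 R2=0xbb R3=0x6f R4=0x50  N=0 Z=0
after  7: R0=0xd4 R1=0xd4 R2=0xbb R3=0x6f R4=0x50  N=1 Z=0
-- IRQ taken; context saved, return-PC = 8 --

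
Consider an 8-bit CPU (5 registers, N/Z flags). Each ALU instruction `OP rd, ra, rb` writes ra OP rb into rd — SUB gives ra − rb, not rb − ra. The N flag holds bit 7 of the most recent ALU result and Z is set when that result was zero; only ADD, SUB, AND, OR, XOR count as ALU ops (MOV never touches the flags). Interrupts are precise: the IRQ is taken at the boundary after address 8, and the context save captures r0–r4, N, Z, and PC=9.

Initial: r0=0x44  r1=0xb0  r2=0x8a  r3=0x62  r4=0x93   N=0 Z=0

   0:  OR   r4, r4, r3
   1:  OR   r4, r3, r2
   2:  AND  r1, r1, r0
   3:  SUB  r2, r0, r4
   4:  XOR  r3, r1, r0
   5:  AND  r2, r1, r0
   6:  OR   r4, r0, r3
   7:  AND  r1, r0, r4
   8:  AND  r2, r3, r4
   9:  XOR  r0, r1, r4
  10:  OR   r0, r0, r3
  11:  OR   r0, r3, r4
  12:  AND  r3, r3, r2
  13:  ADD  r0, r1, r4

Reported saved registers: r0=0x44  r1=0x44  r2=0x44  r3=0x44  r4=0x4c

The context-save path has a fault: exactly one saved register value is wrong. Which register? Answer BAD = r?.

after  0: r0=0x44 r1=0xb0 r2=0x8a r3=0x62 r4=0xf3  N=1 Z=0
after  1: r0=0x44 r1=0xb0 r2=0x8a r3=0x62 r4=0xea  N=1 Z=0
after  2: r0=0x44 r1=0x00 r2=0x8a r3=0x62 r4=0xea  N=0 Z=1
after  3: r0=0x44 r1=0x00 r2=0x5a r3=0x62 r4=0xea  N=0 Z=0
after  4: r0=0x44 r1=0x00 r2=0x5a r3=0x44 r4=0xea  N=0 Z=0
after  5: r0=0x44 r1=0x00 r2=0x00 r3=0x44 r4=0xea  N=0 Z=1
after  6: r0=0x44 r1=0x00 r2=0x00 r3=0x44 r4=0x44  N=0 Z=0
after  7: r0=0x44 r1=0x44 r2=0x00 r3=0x44 r4=0x44  N=0 Z=0
after  8: r0=0x44 r1=0x44 r2=0x44 r3=0x44 r4=0x44  N=0 Z=0
-- IRQ taken; context saved, return-PC = 9 --
mismatch: r4: reported 0x4c vs actual 0x44

BAD = r4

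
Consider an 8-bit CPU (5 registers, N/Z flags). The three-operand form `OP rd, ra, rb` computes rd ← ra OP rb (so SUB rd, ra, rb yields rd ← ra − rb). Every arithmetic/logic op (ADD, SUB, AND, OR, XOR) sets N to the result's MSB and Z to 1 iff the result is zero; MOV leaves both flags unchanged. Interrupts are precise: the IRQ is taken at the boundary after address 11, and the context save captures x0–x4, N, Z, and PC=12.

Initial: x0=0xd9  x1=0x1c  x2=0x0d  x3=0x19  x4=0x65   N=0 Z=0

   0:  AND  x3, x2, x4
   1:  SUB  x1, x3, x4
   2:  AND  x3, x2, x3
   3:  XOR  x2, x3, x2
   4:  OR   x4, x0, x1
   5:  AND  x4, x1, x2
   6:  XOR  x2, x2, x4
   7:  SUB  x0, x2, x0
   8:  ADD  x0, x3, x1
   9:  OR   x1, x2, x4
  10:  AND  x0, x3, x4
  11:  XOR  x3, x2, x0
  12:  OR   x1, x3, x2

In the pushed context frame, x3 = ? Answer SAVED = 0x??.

after  0: x0=0xd9 x1=0x1c x2=0x0d x3=0x05 x4=0x65  N=0 Z=0
after  1: x0=0xd9 x1=0xa0 x2=0x0d x3=0x05 x4=0x65  N=1 Z=0
after  2: x0=0xd9 x1=0xa0 x2=0x0d x3=0x05 x4=0x65  N=0 Z=0
after  3: x0=0xd9 x1=0xa0 x2=0x08 x3=0x05 x4=0x65  N=0 Z=0
after  4: x0=0xd9 x1=0xa0 x2=0x08 x3=0x05 x4=0xf9  N=1 Z=0
after  5: x0=0xd9 x1=0xa0 x2=0x08 x3=0x05 x4=0x00  N=0 Z=1
after  6: x0=0xd9 x1=0xa0 x2=0x08 x3=0x05 x4=0x00  N=0 Z=0
after  7: x0=0x2f x1=0xa0 x2=0x08 x3=0x05 x4=0x00  N=0 Z=0
after  8: x0=0xa5 x1=0xa0 x2=0x08 x3=0x05 x4=0x00  N=1 Z=0
after  9: x0=0xa5 x1=0x08 x2=0x08 x3=0x05 x4=0x00  N=0 Z=0
after 10: x0=0x00 x1=0x08 x2=0x08 x3=0x05 x4=0x00  N=0 Z=1
after 11: x0=0x00 x1=0x08 x2=0x08 x3=0x08 x4=0x00  N=0 Z=0
-- IRQ taken; context saved, return-PC = 12 --

SAVED = 0x08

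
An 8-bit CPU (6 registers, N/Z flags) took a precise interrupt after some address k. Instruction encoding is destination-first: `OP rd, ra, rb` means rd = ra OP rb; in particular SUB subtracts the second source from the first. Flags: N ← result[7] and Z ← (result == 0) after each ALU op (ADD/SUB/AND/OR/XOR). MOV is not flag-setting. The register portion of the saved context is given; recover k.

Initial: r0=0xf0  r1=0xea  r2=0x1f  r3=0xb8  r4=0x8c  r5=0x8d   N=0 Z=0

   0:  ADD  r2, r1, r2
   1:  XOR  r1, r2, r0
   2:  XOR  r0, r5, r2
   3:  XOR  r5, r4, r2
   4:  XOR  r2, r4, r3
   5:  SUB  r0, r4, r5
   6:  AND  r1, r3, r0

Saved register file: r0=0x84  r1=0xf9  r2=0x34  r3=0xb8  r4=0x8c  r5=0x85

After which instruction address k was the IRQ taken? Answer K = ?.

K = 4

after  0: r0=0xf0 r1=0xea r2=0x09 r3=0xb8 r4=0x8c r5=0x8d  N=0 Z=0
after  1: r0=0xf0 r1=0xf9 r2=0x09 r3=0xb8 r4=0x8c r5=0x8d  N=1 Z=0
after  2: r0=0x84 r1=0xf9 r2=0x09 r3=0xb8 r4=0x8c r5=0x8d  N=1 Z=0
after  3: r0=0x84 r1=0xf9 r2=0x09 r3=0xb8 r4=0x8c r5=0x85  N=1 Z=0
after  4: r0=0x84 r1=0xf9 r2=0x34 r3=0xb8 r4=0x8c r5=0x85  N=0 Z=0
-- IRQ taken; context saved, return-PC = 5 --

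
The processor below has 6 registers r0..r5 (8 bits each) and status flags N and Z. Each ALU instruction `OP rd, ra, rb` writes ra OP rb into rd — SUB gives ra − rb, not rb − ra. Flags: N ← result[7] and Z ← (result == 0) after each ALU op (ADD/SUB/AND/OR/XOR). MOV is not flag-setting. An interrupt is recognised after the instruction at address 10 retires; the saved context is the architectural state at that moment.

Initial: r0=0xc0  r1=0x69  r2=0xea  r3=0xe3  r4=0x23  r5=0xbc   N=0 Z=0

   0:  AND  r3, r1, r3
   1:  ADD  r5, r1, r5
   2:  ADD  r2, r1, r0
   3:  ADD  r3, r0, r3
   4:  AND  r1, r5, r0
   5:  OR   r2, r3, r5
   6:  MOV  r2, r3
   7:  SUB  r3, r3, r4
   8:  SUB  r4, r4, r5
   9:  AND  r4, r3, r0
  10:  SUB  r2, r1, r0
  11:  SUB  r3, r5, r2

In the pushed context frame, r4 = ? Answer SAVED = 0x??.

after  0: r0=0xc0 r1=0x69 r2=0xea r3=0x61 r4=0x23 r5=0xbc  N=0 Z=0
after  1: r0=0xc0 r1=0x69 r2=0xea r3=0x61 r4=0x23 r5=0x25  N=0 Z=0
after  2: r0=0xc0 r1=0x69 r2=0x29 r3=0x61 r4=0x23 r5=0x25  N=0 Z=0
after  3: r0=0xc0 r1=0x69 r2=0x29 r3=0x21 r4=0x23 r5=0x25  N=0 Z=0
after  4: r0=0xc0 r1=0x00 r2=0x29 r3=0x21 r4=0x23 r5=0x25  N=0 Z=1
after  5: r0=0xc0 r1=0x00 r2=0x25 r3=0x21 r4=0x23 r5=0x25  N=0 Z=0
after  6: r0=0xc0 r1=0x00 r2=0x21 r3=0x21 r4=0x23 r5=0x25  N=0 Z=0
after  7: r0=0xc0 r1=0x00 r2=0x21 r3=0xfe r4=0x23 r5=0x25  N=1 Z=0
after  8: r0=0xc0 r1=0x00 r2=0x21 r3=0xfe r4=0xfe r5=0x25  N=1 Z=0
after  9: r0=0xc0 r1=0x00 r2=0x21 r3=0xfe r4=0xc0 r5=0x25  N=1 Z=0
after 10: r0=0xc0 r1=0x00 r2=0x40 r3=0xfe r4=0xc0 r5=0x25  N=0 Z=0
-- IRQ taken; context saved, return-PC = 11 --

SAVED = 0xc0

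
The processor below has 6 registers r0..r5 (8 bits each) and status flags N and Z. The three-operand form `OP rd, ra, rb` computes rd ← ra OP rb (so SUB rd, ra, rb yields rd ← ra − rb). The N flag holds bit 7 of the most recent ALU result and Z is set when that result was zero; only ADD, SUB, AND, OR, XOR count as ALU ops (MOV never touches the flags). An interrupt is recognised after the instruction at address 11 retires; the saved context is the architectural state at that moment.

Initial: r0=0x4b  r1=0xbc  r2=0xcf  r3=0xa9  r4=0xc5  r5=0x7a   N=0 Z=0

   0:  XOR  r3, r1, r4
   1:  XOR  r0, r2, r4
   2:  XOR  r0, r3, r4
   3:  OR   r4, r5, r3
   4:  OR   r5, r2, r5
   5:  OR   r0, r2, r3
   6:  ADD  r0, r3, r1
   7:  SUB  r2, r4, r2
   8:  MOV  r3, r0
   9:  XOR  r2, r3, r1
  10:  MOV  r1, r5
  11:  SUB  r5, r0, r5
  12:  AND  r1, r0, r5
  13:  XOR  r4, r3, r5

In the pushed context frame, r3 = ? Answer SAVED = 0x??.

SAVED = 0x35

after  0: r0=0x4b r1=0xbc r2=0xcf r3=0x79 r4=0xc5 r5=0x7a  N=0 Z=0
after  1: r0=0x0a r1=0xbc r2=0xcf r3=0x79 r4=0xc5 r5=0x7a  N=0 Z=0
after  2: r0=0xbc r1=0xbc r2=0xcf r3=0x79 r4=0xc5 r5=0x7a  N=1 Z=0
after  3: r0=0xbc r1=0xbc r2=0xcf r3=0x79 r4=0x7b r5=0x7a  N=0 Z=0
after  4: r0=0xbc r1=0xbc r2=0xcf r3=0x79 r4=0x7b r5=0xff  N=1 Z=0
after  5: r0=0xff r1=0xbc r2=0xcf r3=0x79 r4=0x7b r5=0xff  N=1 Z=0
after  6: r0=0x35 r1=0xbc r2=0xcf r3=0x79 r4=0x7b r5=0xff  N=0 Z=0
after  7: r0=0x35 r1=0xbc r2=0xac r3=0x79 r4=0x7b r5=0xff  N=1 Z=0
after  8: r0=0x35 r1=0xbc r2=0xac r3=0x35 r4=0x7b r5=0xff  N=1 Z=0
after  9: r0=0x35 r1=0xbc r2=0x89 r3=0x35 r4=0x7b r5=0xff  N=1 Z=0
after 10: r0=0x35 r1=0xff r2=0x89 r3=0x35 r4=0x7b r5=0xff  N=1 Z=0
after 11: r0=0x35 r1=0xff r2=0x89 r3=0x35 r4=0x7b r5=0x36  N=0 Z=0
-- IRQ taken; context saved, return-PC = 12 --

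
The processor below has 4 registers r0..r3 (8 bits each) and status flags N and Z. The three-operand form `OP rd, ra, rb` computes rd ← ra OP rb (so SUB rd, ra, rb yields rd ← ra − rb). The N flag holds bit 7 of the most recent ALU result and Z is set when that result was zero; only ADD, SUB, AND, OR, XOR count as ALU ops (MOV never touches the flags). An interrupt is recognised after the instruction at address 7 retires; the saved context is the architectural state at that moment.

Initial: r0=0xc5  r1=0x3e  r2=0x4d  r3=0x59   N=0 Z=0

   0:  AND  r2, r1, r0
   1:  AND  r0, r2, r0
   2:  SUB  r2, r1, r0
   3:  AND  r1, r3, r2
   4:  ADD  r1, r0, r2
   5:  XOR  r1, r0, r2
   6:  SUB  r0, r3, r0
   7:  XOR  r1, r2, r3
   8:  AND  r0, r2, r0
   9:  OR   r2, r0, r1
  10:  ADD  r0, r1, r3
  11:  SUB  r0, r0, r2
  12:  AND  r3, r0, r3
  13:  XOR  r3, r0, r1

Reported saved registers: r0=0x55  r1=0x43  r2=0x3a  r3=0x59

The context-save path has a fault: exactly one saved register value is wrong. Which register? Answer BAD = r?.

after  0: r0=0xc5 r1=0x3e r2=0x04 r3=0x59  N=0 Z=0
after  1: r0=0x04 r1=0x3e r2=0x04 r3=0x59  N=0 Z=0
after  2: r0=0x04 r1=0x3e r2=0x3a r3=0x59  N=0 Z=0
after  3: r0=0x04 r1=0x18 r2=0x3a r3=0x59  N=0 Z=0
after  4: r0=0x04 r1=0x3e r2=0x3a r3=0x59  N=0 Z=0
after  5: r0=0x04 r1=0x3e r2=0x3a r3=0x59  N=0 Z=0
after  6: r0=0x55 r1=0x3e r2=0x3a r3=0x59  N=0 Z=0
after  7: r0=0x55 r1=0x63 r2=0x3a r3=0x59  N=0 Z=0
-- IRQ taken; context saved, return-PC = 8 --
mismatch: r1: reported 0x43 vs actual 0x63

BAD = r1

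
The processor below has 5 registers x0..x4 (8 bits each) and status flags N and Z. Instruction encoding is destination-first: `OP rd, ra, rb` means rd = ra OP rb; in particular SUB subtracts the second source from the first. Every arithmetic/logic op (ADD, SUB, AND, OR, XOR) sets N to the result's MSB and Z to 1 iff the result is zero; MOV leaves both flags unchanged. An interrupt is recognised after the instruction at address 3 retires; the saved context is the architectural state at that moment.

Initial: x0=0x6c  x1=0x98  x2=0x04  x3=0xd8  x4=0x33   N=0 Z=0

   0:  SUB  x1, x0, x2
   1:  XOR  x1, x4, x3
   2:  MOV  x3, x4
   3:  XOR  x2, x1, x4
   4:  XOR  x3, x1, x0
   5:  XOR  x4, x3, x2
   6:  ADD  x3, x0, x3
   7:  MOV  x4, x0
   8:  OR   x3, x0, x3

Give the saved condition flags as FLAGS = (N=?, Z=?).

after  0: x0=0x6c x1=0x68 x2=0x04 x3=0xd8 x4=0x33  N=0 Z=0
after  1: x0=0x6c x1=0xeb x2=0x04 x3=0xd8 x4=0x33  N=1 Z=0
after  2: x0=0x6c x1=0xeb x2=0x04 x3=0x33 x4=0x33  N=1 Z=0
after  3: x0=0x6c x1=0xeb x2=0xd8 x3=0x33 x4=0x33  N=1 Z=0
-- IRQ taken; context saved, return-PC = 4 --

FLAGS = (N=1, Z=0)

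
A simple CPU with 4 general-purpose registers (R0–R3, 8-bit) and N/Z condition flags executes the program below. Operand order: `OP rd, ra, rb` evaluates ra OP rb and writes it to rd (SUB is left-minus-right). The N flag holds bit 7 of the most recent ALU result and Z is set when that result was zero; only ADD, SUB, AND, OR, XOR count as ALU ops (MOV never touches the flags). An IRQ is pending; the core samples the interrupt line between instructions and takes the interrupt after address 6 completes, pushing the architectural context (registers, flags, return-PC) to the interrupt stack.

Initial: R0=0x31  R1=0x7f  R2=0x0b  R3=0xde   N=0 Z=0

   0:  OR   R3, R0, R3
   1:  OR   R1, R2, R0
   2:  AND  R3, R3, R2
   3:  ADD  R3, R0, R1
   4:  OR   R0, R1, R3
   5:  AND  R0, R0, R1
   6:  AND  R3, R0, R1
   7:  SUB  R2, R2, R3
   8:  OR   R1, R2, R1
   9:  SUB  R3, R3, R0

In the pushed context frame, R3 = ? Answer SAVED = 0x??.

SAVED = 0x3b

after  0: R0=0x31 R1=0x7f R2=0x0b R3=0xff  N=1 Z=0
after  1: R0=0x31 R1=0x3b R2=0x0b R3=0xff  N=0 Z=0
after  2: R0=0x31 R1=0x3b R2=0x0b R3=0x0b  N=0 Z=0
after  3: R0=0x31 R1=0x3b R2=0x0b R3=0x6c  N=0 Z=0
after  4: R0=0x7f R1=0x3b R2=0x0b R3=0x6c  N=0 Z=0
after  5: R0=0x3b R1=0x3b R2=0x0b R3=0x6c  N=0 Z=0
after  6: R0=0x3b R1=0x3b R2=0x0b R3=0x3b  N=0 Z=0
-- IRQ taken; context saved, return-PC = 7 --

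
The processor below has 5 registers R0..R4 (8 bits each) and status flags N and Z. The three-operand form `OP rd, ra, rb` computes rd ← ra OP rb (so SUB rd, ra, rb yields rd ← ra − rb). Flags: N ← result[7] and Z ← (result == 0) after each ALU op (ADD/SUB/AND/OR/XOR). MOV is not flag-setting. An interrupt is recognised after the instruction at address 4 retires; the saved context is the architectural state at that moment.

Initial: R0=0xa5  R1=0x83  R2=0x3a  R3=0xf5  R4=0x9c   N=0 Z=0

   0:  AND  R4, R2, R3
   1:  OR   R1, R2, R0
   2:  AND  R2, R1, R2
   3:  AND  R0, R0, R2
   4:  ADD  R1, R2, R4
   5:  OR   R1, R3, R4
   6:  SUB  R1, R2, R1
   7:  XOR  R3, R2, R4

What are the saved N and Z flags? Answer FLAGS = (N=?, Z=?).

FLAGS = (N=0, Z=0)

after  0: R0=0xa5 R1=0x83 R2=0x3a R3=0xf5 R4=0x30  N=0 Z=0
after  1: R0=0xa5 R1=0xbf R2=0x3a R3=0xf5 R4=0x30  N=1 Z=0
after  2: R0=0xa5 R1=0xbf R2=0x3a R3=0xf5 R4=0x30  N=0 Z=0
after  3: R0=0x20 R1=0xbf R2=0x3a R3=0xf5 R4=0x30  N=0 Z=0
after  4: R0=0x20 R1=0x6a R2=0x3a R3=0xf5 R4=0x30  N=0 Z=0
-- IRQ taken; context saved, return-PC = 5 --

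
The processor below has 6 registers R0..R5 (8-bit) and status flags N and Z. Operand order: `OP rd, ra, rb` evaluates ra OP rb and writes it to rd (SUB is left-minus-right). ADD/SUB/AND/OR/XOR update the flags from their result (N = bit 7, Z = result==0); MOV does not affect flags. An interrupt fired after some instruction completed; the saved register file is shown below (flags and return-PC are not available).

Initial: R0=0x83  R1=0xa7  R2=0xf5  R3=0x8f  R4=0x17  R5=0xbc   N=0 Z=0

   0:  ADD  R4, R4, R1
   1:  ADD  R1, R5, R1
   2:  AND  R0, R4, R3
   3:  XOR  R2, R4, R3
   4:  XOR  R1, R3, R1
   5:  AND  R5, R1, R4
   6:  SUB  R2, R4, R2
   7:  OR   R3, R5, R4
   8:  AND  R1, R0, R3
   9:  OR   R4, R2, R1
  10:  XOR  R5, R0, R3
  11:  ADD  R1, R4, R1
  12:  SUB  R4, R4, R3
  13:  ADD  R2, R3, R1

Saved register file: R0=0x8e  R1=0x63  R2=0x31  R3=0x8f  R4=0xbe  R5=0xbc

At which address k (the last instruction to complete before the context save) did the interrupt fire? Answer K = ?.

K = 3

after  0: R0=0x83 R1=0xa7 R2=0xf5 R3=0x8f R4=0xbe R5=0xbc  N=1 Z=0
after  1: R0=0x83 R1=0x63 R2=0xf5 R3=0x8f R4=0xbe R5=0xbc  N=0 Z=0
after  2: R0=0x8e R1=0x63 R2=0xf5 R3=0x8f R4=0xbe R5=0xbc  N=1 Z=0
after  3: R0=0x8e R1=0x63 R2=0x31 R3=0x8f R4=0xbe R5=0xbc  N=0 Z=0
-- IRQ taken; context saved, return-PC = 4 --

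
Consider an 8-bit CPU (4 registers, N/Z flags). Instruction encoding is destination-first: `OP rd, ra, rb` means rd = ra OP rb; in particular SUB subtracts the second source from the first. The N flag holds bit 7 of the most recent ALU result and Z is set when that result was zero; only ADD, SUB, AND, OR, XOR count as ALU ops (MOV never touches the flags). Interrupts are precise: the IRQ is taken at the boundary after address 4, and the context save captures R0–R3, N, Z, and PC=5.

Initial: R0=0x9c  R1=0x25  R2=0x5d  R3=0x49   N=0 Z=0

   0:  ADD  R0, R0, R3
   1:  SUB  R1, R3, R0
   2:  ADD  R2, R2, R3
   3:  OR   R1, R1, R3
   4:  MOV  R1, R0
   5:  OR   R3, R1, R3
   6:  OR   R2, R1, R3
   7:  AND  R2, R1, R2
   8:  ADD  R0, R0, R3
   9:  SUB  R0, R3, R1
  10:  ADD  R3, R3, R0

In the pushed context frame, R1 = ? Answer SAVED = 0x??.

after  0: R0=0xe5 R1=0x25 R2=0x5d R3=0x49  N=1 Z=0
after  1: R0=0xe5 R1=0x64 R2=0x5d R3=0x49  N=0 Z=0
after  2: R0=0xe5 R1=0x64 R2=0xa6 R3=0x49  N=1 Z=0
after  3: R0=0xe5 R1=0x6d R2=0xa6 R3=0x49  N=0 Z=0
after  4: R0=0xe5 R1=0xe5 R2=0xa6 R3=0x49  N=0 Z=0
-- IRQ taken; context saved, return-PC = 5 --

SAVED = 0xe5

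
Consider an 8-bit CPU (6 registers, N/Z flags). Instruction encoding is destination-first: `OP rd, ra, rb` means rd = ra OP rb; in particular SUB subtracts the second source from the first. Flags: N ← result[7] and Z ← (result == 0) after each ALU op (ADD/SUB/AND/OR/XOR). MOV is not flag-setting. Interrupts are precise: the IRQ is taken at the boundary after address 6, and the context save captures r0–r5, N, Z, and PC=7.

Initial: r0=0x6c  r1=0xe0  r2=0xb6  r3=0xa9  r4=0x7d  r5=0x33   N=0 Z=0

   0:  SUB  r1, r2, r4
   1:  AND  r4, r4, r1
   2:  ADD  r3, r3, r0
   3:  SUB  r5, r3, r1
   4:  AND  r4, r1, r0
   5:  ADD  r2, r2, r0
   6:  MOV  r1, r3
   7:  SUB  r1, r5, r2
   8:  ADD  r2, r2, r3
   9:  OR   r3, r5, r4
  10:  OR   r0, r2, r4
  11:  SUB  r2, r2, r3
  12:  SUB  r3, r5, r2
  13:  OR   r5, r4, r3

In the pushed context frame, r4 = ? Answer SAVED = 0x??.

SAVED = 0x28

after  0: r0=0x6c r1=0x39 r2=0xb6 r3=0xa9 r4=0x7d r5=0x33  N=0 Z=0
after  1: r0=0x6c r1=0x39 r2=0xb6 r3=0xa9 r4=0x39 r5=0x33  N=0 Z=0
after  2: r0=0x6c r1=0x39 r2=0xb6 r3=0x15 r4=0x39 r5=0x33  N=0 Z=0
after  3: r0=0x6c r1=0x39 r2=0xb6 r3=0x15 r4=0x39 r5=0xdc  N=1 Z=0
after  4: r0=0x6c r1=0x39 r2=0xb6 r3=0x15 r4=0x28 r5=0xdc  N=0 Z=0
after  5: r0=0x6c r1=0x39 r2=0x22 r3=0x15 r4=0x28 r5=0xdc  N=0 Z=0
after  6: r0=0x6c r1=0x15 r2=0x22 r3=0x15 r4=0x28 r5=0xdc  N=0 Z=0
-- IRQ taken; context saved, return-PC = 7 --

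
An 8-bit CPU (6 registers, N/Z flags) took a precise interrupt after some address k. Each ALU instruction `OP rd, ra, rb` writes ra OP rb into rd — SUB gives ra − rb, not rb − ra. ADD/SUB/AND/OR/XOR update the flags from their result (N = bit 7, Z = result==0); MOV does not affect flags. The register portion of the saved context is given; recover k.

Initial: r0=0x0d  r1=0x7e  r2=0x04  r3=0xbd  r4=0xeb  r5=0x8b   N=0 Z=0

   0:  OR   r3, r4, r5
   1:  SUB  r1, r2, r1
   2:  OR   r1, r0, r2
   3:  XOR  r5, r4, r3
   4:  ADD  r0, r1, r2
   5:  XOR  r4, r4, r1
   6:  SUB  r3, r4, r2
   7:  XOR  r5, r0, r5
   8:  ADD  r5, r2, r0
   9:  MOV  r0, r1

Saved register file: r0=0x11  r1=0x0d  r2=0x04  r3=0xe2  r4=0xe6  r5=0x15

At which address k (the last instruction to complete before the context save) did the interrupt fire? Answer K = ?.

after  0: r0=0x0d r1=0x7e r2=0x04 r3=0xeb r4=0xeb r5=0x8b  N=1 Z=0
after  1: r0=0x0d r1=0x86 r2=0x04 r3=0xeb r4=0xeb r5=0x8b  N=1 Z=0
after  2: r0=0x0d r1=0x0d r2=0x04 r3=0xeb r4=0xeb r5=0x8b  N=0 Z=0
after  3: r0=0x0d r1=0x0d r2=0x04 r3=0xeb r4=0xeb r5=0x00  N=0 Z=1
after  4: r0=0x11 r1=0x0d r2=0x04 r3=0xeb r4=0xeb r5=0x00  N=0 Z=0
after  5: r0=0x11 r1=0x0d r2=0x04 r3=0xeb r4=0xe6 r5=0x00  N=1 Z=0
after  6: r0=0x11 r1=0x0d r2=0x04 r3=0xe2 r4=0xe6 r5=0x00  N=1 Z=0
after  7: r0=0x11 r1=0x0d r2=0x04 r3=0xe2 r4=0xe6 r5=0x11  N=0 Z=0
after  8: r0=0x11 r1=0x0d r2=0x04 r3=0xe2 r4=0xe6 r5=0x15  N=0 Z=0
-- IRQ taken; context saved, return-PC = 9 --

K = 8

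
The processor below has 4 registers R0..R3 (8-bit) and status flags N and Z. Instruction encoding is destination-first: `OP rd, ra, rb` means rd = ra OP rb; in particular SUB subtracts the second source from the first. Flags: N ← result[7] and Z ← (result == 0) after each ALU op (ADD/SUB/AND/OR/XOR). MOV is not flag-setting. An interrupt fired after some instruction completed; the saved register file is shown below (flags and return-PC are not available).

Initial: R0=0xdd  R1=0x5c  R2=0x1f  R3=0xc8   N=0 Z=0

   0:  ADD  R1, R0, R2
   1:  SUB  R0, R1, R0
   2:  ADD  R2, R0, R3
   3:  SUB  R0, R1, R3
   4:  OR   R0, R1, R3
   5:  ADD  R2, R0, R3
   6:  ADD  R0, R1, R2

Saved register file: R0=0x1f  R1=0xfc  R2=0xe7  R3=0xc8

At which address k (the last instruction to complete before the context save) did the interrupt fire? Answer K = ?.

after  0: R0=0xdd R1=0xfc R2=0x1f R3=0xc8  N=1 Z=0
after  1: R0=0x1f R1=0xfc R2=0x1f R3=0xc8  N=0 Z=0
after  2: R0=0x1f R1=0xfc R2=0xe7 R3=0xc8  N=1 Z=0
-- IRQ taken; context saved, return-PC = 3 --

K = 2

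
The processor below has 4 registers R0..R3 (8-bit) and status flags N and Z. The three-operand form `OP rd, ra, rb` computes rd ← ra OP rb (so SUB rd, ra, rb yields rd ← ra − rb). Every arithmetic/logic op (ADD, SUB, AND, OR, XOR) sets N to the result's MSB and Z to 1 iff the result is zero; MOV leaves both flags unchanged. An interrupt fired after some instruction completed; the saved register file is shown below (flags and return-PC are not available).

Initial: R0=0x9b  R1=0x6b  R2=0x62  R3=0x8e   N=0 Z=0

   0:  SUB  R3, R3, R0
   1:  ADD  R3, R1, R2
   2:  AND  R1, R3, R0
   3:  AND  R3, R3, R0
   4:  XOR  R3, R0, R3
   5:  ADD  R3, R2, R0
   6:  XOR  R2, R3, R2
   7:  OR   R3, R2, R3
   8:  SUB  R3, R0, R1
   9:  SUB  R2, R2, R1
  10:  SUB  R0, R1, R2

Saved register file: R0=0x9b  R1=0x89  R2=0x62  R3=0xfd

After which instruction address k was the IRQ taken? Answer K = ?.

after  0: R0=0x9b R1=0x6b R2=0x62 R3=0xf3  N=1 Z=0
after  1: R0=0x9b R1=0x6b R2=0x62 R3=0xcd  N=1 Z=0
after  2: R0=0x9b R1=0x89 R2=0x62 R3=0xcd  N=1 Z=0
after  3: R0=0x9b R1=0x89 R2=0x62 R3=0x89  N=1 Z=0
after  4: R0=0x9b R1=0x89 R2=0x62 R3=0x12  N=0 Z=0
after  5: R0=0x9b R1=0x89 R2=0x62 R3=0xfd  N=1 Z=0
-- IRQ taken; context saved, return-PC = 6 --

K = 5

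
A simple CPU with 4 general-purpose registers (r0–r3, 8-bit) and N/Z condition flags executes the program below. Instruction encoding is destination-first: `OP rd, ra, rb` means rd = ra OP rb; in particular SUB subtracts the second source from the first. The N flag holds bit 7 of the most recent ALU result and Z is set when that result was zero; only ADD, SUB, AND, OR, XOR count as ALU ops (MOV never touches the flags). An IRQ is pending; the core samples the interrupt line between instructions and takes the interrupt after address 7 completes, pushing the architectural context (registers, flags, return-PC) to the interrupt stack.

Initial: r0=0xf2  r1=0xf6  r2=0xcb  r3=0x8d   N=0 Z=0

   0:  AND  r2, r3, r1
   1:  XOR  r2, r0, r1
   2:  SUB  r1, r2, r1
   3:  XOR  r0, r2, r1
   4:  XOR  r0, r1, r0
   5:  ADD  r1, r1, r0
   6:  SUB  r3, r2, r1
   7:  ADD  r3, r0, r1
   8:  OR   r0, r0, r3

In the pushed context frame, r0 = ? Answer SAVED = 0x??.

after  0: r0=0xf2 r1=0xf6 r2=0x84 r3=0x8d  N=1 Z=0
after  1: r0=0xf2 r1=0xf6 r2=0x04 r3=0x8d  N=0 Z=0
after  2: r0=0xf2 r1=0x0e r2=0x04 r3=0x8d  N=0 Z=0
after  3: r0=0x0a r1=0x0e r2=0x04 r3=0x8d  N=0 Z=0
after  4: r0=0x04 r1=0x0e r2=0x04 r3=0x8d  N=0 Z=0
after  5: r0=0x04 r1=0x12 r2=0x04 r3=0x8d  N=0 Z=0
after  6: r0=0x04 r1=0x12 r2=0x04 r3=0xf2  N=1 Z=0
after  7: r0=0x04 r1=0x12 r2=0x04 r3=0x16  N=0 Z=0
-- IRQ taken; context saved, return-PC = 8 --

SAVED = 0x04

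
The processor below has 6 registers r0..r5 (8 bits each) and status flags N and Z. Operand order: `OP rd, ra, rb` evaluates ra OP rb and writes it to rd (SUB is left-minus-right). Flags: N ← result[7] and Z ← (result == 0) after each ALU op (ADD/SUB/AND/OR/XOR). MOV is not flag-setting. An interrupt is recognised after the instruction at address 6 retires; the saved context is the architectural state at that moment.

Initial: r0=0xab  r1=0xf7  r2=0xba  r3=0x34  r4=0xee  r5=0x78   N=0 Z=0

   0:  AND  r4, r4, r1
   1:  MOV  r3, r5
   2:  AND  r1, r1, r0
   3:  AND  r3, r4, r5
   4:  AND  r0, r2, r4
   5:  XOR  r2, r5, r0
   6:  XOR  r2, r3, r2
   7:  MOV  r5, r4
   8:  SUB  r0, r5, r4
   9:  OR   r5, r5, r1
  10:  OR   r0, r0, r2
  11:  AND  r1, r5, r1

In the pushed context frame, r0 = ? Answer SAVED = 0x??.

SAVED = 0xa2

after  0: r0=0xab r1=0xf7 r2=0xba r3=0x34 r4=0xe6 r5=0x78  N=1 Z=0
after  1: r0=0xab r1=0xf7 r2=0xba r3=0x78 r4=0xe6 r5=0x78  N=1 Z=0
after  2: r0=0xab r1=0xa3 r2=0xba r3=0x78 r4=0xe6 r5=0x78  N=1 Z=0
after  3: r0=0xab r1=0xa3 r2=0xba r3=0x60 r4=0xe6 r5=0x78  N=0 Z=0
after  4: r0=0xa2 r1=0xa3 r2=0xba r3=0x60 r4=0xe6 r5=0x78  N=1 Z=0
after  5: r0=0xa2 r1=0xa3 r2=0xda r3=0x60 r4=0xe6 r5=0x78  N=1 Z=0
after  6: r0=0xa2 r1=0xa3 r2=0xba r3=0x60 r4=0xe6 r5=0x78  N=1 Z=0
-- IRQ taken; context saved, return-PC = 7 --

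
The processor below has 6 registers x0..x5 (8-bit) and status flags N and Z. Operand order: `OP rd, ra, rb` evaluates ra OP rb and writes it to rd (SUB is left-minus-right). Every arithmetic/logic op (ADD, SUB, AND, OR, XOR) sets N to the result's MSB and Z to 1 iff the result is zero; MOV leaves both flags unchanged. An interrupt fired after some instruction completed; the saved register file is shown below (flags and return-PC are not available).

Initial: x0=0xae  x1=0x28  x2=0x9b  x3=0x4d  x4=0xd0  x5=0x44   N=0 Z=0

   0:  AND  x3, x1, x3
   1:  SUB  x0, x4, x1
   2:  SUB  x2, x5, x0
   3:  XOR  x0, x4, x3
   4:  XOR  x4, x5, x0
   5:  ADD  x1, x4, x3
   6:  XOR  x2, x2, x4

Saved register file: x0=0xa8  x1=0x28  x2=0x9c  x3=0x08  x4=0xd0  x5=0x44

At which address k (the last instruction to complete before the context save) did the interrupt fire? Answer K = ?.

after  0: x0=0xae x1=0x28 x2=0x9b x3=0x08 x4=0xd0 x5=0x44  N=0 Z=0
after  1: x0=0xa8 x1=0x28 x2=0x9b x3=0x08 x4=0xd0 x5=0x44  N=1 Z=0
after  2: x0=0xa8 x1=0x28 x2=0x9c x3=0x08 x4=0xd0 x5=0x44  N=1 Z=0
-- IRQ taken; context saved, return-PC = 3 --

K = 2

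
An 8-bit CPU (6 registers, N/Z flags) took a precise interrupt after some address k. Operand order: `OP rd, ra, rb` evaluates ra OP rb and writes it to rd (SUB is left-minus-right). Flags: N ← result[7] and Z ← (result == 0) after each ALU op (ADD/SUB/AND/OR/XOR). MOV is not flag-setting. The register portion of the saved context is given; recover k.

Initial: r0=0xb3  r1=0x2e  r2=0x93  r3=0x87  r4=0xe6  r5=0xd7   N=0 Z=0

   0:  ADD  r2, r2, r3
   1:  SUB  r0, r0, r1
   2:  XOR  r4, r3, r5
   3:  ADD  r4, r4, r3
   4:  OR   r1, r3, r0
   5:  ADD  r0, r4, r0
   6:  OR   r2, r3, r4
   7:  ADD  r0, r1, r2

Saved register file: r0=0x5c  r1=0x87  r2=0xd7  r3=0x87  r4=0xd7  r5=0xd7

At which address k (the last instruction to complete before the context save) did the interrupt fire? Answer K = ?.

K = 6

after  0: r0=0xb3 r1=0x2e r2=0x1a r3=0x87 r4=0xe6 r5=0xd7  N=0 Z=0
after  1: r0=0x85 r1=0x2e r2=0x1a r3=0x87 r4=0xe6 r5=0xd7  N=1 Z=0
after  2: r0=0x85 r1=0x2e r2=0x1a r3=0x87 r4=0x50 r5=0xd7  N=0 Z=0
after  3: r0=0x85 r1=0x2e r2=0x1a r3=0x87 r4=0xd7 r5=0xd7  N=1 Z=0
after  4: r0=0x85 r1=0x87 r2=0x1a r3=0x87 r4=0xd7 r5=0xd7  N=1 Z=0
after  5: r0=0x5c r1=0x87 r2=0x1a r3=0x87 r4=0xd7 r5=0xd7  N=0 Z=0
after  6: r0=0x5c r1=0x87 r2=0xd7 r3=0x87 r4=0xd7 r5=0xd7  N=1 Z=0
-- IRQ taken; context saved, return-PC = 7 --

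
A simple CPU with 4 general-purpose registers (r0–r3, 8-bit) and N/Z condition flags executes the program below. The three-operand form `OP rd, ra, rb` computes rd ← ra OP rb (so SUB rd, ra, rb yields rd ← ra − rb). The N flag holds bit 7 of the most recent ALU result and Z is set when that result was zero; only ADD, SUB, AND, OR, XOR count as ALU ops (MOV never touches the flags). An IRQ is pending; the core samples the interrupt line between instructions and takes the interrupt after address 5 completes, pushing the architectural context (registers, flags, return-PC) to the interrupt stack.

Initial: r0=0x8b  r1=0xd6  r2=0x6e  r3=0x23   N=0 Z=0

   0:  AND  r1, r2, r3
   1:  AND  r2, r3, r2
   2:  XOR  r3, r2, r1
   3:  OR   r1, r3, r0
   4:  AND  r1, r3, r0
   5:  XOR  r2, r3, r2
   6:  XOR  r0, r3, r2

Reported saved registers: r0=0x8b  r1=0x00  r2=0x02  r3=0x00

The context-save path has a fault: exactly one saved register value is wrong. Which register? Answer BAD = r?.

BAD = r2

after  0: r0=0x8b r1=0x22 r2=0x6e r3=0x23  N=0 Z=0
after  1: r0=0x8b r1=0x22 r2=0x22 r3=0x23  N=0 Z=0
after  2: r0=0x8b r1=0x22 r2=0x22 r3=0x00  N=0 Z=1
after  3: r0=0x8b r1=0x8b r2=0x22 r3=0x00  N=1 Z=0
after  4: r0=0x8b r1=0x00 r2=0x22 r3=0x00  N=0 Z=1
after  5: r0=0x8b r1=0x00 r2=0x22 r3=0x00  N=0 Z=0
-- IRQ taken; context saved, return-PC = 6 --
mismatch: r2: reported 0x02 vs actual 0x22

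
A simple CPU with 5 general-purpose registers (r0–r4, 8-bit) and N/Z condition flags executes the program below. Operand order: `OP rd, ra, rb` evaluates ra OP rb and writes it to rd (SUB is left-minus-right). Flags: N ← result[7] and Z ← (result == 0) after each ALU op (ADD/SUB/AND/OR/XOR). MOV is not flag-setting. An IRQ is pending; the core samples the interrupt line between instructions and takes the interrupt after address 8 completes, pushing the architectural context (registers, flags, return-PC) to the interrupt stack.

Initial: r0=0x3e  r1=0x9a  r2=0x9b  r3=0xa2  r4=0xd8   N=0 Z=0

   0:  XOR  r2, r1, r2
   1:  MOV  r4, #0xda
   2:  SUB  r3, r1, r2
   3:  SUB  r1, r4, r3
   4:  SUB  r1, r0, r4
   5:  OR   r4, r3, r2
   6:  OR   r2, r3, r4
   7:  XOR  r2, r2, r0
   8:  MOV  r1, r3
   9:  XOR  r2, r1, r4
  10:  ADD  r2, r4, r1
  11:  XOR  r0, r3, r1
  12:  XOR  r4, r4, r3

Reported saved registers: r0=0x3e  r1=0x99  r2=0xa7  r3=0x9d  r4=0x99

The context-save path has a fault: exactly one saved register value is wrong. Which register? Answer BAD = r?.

after  0: r0=0x3e r1=0x9a r2=0x01 r3=0xa2 r4=0xd8  N=0 Z=0
after  1: r0=0x3e r1=0x9a r2=0x01 r3=0xa2 r4=0xda  N=0 Z=0
after  2: r0=0x3e r1=0x9a r2=0x01 r3=0x99 r4=0xda  N=1 Z=0
after  3: r0=0x3e r1=0x41 r2=0x01 r3=0x99 r4=0xda  N=0 Z=0
after  4: r0=0x3e r1=0x64 r2=0x01 r3=0x99 r4=0xda  N=0 Z=0
after  5: r0=0x3e r1=0x64 r2=0x01 r3=0x99 r4=0x99  N=1 Z=0
after  6: r0=0x3e r1=0x64 r2=0x99 r3=0x99 r4=0x99  N=1 Z=0
after  7: r0=0x3e r1=0x64 r2=0xa7 r3=0x99 r4=0x99  N=1 Z=0
after  8: r0=0x3e r1=0x99 r2=0xa7 r3=0x99 r4=0x99  N=1 Z=0
-- IRQ taken; context saved, return-PC = 9 --
mismatch: r3: reported 0x9d vs actual 0x99

BAD = r3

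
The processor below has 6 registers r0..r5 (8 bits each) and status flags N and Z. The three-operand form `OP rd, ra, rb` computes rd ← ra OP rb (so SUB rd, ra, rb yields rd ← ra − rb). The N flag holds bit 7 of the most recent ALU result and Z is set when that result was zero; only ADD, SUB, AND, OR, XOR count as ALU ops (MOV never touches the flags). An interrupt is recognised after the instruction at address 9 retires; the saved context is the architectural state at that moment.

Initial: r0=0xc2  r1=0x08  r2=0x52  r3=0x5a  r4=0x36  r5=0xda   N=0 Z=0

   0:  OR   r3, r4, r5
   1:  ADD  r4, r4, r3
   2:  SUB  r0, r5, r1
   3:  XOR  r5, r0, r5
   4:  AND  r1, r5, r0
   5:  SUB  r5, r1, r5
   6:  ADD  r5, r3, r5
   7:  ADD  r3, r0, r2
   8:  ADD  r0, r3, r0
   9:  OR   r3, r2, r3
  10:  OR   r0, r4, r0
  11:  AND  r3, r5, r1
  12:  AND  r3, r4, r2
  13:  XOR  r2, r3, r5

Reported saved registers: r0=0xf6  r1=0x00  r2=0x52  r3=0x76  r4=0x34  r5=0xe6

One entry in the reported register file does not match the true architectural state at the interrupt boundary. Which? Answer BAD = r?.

BAD = r5

after  0: r0=0xc2 r1=0x08 r2=0x52 r3=0xfe r4=0x36 r5=0xda  N=1 Z=0
after  1: r0=0xc2 r1=0x08 r2=0x52 r3=0xfe r4=0x34 r5=0xda  N=0 Z=0
after  2: r0=0xd2 r1=0x08 r2=0x52 r3=0xfe r4=0x34 r5=0xda  N=1 Z=0
after  3: r0=0xd2 r1=0x08 r2=0x52 r3=0xfe r4=0x34 r5=0x08  N=0 Z=0
after  4: r0=0xd2 r1=0x00 r2=0x52 r3=0xfe r4=0x34 r5=0x08  N=0 Z=1
after  5: r0=0xd2 r1=0x00 r2=0x52 r3=0xfe r4=0x34 r5=0xf8  N=1 Z=0
after  6: r0=0xd2 r1=0x00 r2=0x52 r3=0xfe r4=0x34 r5=0xf6  N=1 Z=0
after  7: r0=0xd2 r1=0x00 r2=0x52 r3=0x24 r4=0x34 r5=0xf6  N=0 Z=0
after  8: r0=0xf6 r1=0x00 r2=0x52 r3=0x24 r4=0x34 r5=0xf6  N=1 Z=0
after  9: r0=0xf6 r1=0x00 r2=0x52 r3=0x76 r4=0x34 r5=0xf6  N=0 Z=0
-- IRQ taken; context saved, return-PC = 10 --
mismatch: r5: reported 0xe6 vs actual 0xf6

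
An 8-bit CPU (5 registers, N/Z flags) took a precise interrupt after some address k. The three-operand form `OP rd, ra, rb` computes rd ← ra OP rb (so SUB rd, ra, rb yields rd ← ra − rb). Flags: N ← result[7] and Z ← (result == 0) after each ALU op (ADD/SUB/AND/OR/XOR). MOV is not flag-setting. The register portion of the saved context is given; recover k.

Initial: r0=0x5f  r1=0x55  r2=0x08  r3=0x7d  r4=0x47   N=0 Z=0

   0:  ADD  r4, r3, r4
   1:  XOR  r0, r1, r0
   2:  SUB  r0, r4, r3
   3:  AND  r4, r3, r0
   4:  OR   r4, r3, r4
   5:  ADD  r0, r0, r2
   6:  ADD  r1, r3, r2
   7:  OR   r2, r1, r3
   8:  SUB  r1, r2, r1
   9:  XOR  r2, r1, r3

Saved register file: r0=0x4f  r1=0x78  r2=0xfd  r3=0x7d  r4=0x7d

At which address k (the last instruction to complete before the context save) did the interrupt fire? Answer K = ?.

after  0: r0=0x5f r1=0x55 r2=0x08 r3=0x7d r4=0xc4  N=1 Z=0
after  1: r0=0x0a r1=0x55 r2=0x08 r3=0x7d r4=0xc4  N=0 Z=0
after  2: r0=0x47 r1=0x55 r2=0x08 r3=0x7d r4=0xc4  N=0 Z=0
after  3: r0=0x47 r1=0x55 r2=0x08 r3=0x7d r4=0x45  N=0 Z=0
after  4: r0=0x47 r1=0x55 r2=0x08 r3=0x7d r4=0x7d  N=0 Z=0
after  5: r0=0x4f r1=0x55 r2=0x08 r3=0x7d r4=0x7d  N=0 Z=0
after  6: r0=0x4f r1=0x85 r2=0x08 r3=0x7d r4=0x7d  N=1 Z=0
after  7: r0=0x4f r1=0x85 r2=0xfd r3=0x7d r4=0x7d  N=1 Z=0
after  8: r0=0x4f r1=0x78 r2=0xfd r3=0x7d r4=0x7d  N=0 Z=0
-- IRQ taken; context saved, return-PC = 9 --

K = 8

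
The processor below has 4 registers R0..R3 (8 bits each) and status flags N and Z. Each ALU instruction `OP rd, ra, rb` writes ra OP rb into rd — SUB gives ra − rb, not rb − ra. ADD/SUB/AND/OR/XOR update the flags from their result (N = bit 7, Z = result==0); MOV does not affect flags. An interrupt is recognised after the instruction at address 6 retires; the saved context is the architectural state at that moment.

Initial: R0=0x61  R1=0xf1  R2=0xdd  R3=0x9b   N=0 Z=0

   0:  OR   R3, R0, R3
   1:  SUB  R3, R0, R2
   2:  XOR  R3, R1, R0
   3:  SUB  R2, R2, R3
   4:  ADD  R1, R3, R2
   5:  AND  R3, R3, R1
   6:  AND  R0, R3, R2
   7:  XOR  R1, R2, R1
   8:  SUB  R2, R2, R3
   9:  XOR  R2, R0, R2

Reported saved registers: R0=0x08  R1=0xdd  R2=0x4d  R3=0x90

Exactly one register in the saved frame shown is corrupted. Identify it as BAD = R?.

BAD = R0

after  0: R0=0x61 R1=0xf1 R2=0xdd R3=0xfb  N=1 Z=0
after  1: R0=0x61 R1=0xf1 R2=0xdd R3=0x84  N=1 Z=0
after  2: R0=0x61 R1=0xf1 R2=0xdd R3=0x90  N=1 Z=0
after  3: R0=0x61 R1=0xf1 R2=0x4d R3=0x90  N=0 Z=0
after  4: R0=0x61 R1=0xdd R2=0x4d R3=0x90  N=1 Z=0
after  5: R0=0x61 R1=0xdd R2=0x4d R3=0x90  N=1 Z=0
after  6: R0=0x00 R1=0xdd R2=0x4d R3=0x90  N=0 Z=1
-- IRQ taken; context saved, return-PC = 7 --
mismatch: R0: reported 0x08 vs actual 0x00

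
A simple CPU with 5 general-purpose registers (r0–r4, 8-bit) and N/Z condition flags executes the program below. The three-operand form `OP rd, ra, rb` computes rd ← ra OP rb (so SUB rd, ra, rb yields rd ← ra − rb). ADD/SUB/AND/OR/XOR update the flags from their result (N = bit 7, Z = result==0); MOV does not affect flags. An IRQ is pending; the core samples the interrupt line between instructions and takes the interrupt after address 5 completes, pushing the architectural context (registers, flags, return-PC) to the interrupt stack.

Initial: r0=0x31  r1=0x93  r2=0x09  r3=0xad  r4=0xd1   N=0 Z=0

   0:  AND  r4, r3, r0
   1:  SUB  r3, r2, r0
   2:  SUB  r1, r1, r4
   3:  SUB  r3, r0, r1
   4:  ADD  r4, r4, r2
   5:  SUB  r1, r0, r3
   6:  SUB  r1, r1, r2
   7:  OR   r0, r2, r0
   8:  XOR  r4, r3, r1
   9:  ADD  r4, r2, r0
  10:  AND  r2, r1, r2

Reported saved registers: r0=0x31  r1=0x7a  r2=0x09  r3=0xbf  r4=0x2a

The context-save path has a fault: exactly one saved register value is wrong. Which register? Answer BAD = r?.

after  0: r0=0x31 r1=0x93 r2=0x09 r3=0xad r4=0x21  N=0 Z=0
after  1: r0=0x31 r1=0x93 r2=0x09 r3=0xd8 r4=0x21  N=1 Z=0
after  2: r0=0x31 r1=0x72 r2=0x09 r3=0xd8 r4=0x21  N=0 Z=0
after  3: r0=0x31 r1=0x72 r2=0x09 r3=0xbf r4=0x21  N=1 Z=0
after  4: r0=0x31 r1=0x72 r2=0x09 r3=0xbf r4=0x2a  N=0 Z=0
after  5: r0=0x31 r1=0x72 r2=0x09 r3=0xbf r4=0x2a  N=0 Z=0
-- IRQ taken; context saved, return-PC = 6 --
mismatch: r1: reported 0x7a vs actual 0x72

BAD = r1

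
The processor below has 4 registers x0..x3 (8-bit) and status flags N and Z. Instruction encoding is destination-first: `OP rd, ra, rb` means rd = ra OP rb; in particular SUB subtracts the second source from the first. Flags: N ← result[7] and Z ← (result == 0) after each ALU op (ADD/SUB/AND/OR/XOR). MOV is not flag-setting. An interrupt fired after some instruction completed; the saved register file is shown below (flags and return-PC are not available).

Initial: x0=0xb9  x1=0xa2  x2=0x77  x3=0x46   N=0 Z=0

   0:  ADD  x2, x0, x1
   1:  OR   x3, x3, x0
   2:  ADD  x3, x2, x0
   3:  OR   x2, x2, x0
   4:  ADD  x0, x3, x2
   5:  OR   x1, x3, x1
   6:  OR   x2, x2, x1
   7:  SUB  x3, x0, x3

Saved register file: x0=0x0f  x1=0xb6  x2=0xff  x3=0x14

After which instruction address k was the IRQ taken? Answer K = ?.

K = 6

after  0: x0=0xb9 x1=0xa2 x2=0x5b x3=0x46  N=0 Z=0
after  1: x0=0xb9 x1=0xa2 x2=0x5b x3=0xff  N=1 Z=0
after  2: x0=0xb9 x1=0xa2 x2=0x5b x3=0x14  N=0 Z=0
after  3: x0=0xb9 x1=0xa2 x2=0xfb x3=0x14  N=1 Z=0
after  4: x0=0x0f x1=0xa2 x2=0xfb x3=0x14  N=0 Z=0
after  5: x0=0x0f x1=0xb6 x2=0xfb x3=0x14  N=1 Z=0
after  6: x0=0x0f x1=0xb6 x2=0xff x3=0x14  N=1 Z=0
-- IRQ taken; context saved, return-PC = 7 --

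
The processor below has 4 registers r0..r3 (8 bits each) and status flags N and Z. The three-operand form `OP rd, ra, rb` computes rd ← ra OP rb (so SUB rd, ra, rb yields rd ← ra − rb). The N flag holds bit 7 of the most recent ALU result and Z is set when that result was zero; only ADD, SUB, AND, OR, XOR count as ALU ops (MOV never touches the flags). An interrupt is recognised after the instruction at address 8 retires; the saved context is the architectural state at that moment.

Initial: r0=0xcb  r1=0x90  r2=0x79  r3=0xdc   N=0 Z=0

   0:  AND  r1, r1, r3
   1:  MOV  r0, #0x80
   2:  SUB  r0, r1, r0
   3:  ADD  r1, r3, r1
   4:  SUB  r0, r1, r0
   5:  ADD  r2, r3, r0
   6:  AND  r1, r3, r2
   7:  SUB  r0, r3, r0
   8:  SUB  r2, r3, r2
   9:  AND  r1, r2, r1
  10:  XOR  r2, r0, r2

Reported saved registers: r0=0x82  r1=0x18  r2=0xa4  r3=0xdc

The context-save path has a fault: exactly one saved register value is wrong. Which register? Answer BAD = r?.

BAD = r0

after  0: r0=0xcb r1=0x90 r2=0x79 r3=0xdc  N=1 Z=0
after  1: r0=0x80 r1=0x90 r2=0x79 r3=0xdc  N=1 Z=0
after  2: r0=0x10 r1=0x90 r2=0x79 r3=0xdc  N=0 Z=0
after  3: r0=0x10 r1=0x6c r2=0x79 r3=0xdc  N=0 Z=0
after  4: r0=0x5c r1=0x6c r2=0x79 r3=0xdc  N=0 Z=0
after  5: r0=0x5c r1=0x6c r2=0x38 r3=0xdc  N=0 Z=0
after  6: r0=0x5c r1=0x18 r2=0x38 r3=0xdc  N=0 Z=0
after  7: r0=0x80 r1=0x18 r2=0x38 r3=0xdc  N=1 Z=0
after  8: r0=0x80 r1=0x18 r2=0xa4 r3=0xdc  N=1 Z=0
-- IRQ taken; context saved, return-PC = 9 --
mismatch: r0: reported 0x82 vs actual 0x80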